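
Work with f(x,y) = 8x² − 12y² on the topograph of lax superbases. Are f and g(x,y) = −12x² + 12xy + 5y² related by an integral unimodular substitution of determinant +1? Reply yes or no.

D₁ = 384, D₂ = 384
river cycle of f (length 2): (8, 16, -4), (-4, 16, 8)
river cycle of g (length 4): (5, 18, -3), (-3, 18, 5), (5, 12, -12), (-12, 12, 5)
cycles differ ⇒ inequivalent

no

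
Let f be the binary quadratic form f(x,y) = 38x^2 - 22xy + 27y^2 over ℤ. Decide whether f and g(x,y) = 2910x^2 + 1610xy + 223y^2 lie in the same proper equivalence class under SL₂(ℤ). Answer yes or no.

D₁ = -3620, D₂ = -3620
f: flip: (38,-22,27)→(27,22,38)
f: reduced (well bottom): (27,22,38) with a≤c, −a<b≤a
g: flip: (2910,1610,223)→(223,-1610,2910)
g: translate: b→174 (≡-1610 mod 446), so (223,-1610,2910)→(223,174,38)
g: flip: (223,174,38)→(38,-174,223)
g: translate: b→-22 (≡-174 mod 76), so (38,-174,223)→(38,-22,27)
g: flip: (38,-22,27)→(27,22,38)
g: reduced (well bottom): (27,22,38) with a≤c, −a<b≤a
reduced forms (27, 22, 38) vs (27, 22, 38) ⇒ equivalent

yes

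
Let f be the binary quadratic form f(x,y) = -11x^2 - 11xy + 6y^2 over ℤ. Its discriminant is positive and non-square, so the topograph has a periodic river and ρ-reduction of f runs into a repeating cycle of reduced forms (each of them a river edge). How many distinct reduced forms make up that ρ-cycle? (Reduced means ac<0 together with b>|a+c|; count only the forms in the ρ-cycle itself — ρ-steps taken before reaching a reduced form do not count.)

D = 385, ⌊√D⌋ = 19
descent: ρ → (6,11,-11)  [lands on river]
river: ρ → (-11,11,6)
river: ρ → (6,13,-9)
river: ρ → (-9,5,10)
river: ρ → (10,15,-4)
river: ρ → (-4,17,6)
river: ρ → (6,19,-1)
river: ρ → (-1,19,6)
river: ρ → (6,17,-4)
river: ρ → (-4,15,10)
river: ρ → (10,5,-9)
river: ρ → (-9,13,6)
ρ-cycle length = 12 (tail of 1 descent step not counted)

12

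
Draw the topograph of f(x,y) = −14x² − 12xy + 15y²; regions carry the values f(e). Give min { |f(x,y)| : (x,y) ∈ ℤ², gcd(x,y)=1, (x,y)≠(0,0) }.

descent: ρ → (15,12,-14)  [lands on river]
river: ρ → (-14,16,13)
river: ρ → (13,10,-17)
river: ρ → (-17,24,6)
river: ρ → (6,24,-17)
river: ρ → (-17,10,13)
river: ρ → (13,16,-14)
river: ρ → (-14,12,15)
river: ρ → (15,18,-11)
river: ρ → (-11,26,7)
river: ρ → (7,30,-3)
river: ρ → (-3,30,7)
river: ρ → (7,26,-11)
river: ρ → (-11,18,15)
closes: descent 1, river 14
min |a| on river = 3

3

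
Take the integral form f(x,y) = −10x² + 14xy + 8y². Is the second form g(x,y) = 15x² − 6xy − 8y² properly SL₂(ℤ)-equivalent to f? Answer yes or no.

D₁ = 516, D₂ = 516
river cycle of f (length 10): (8, 18, -6), (-6, 18, 8), (8, 14, -10), (-10, 6, 12), (12, 18, -4), (-4, 22, 2), (2, 22, -4), (-4, 18, 12), (12, 6, -10), (-10, 14, 8)
river cycle of g (length 10): (-8, 22, 1), (1, 22, -8), (-8, 10, 13), (13, 16, -5), (-5, 14, 16), (16, 18, -3), (-3, 18, 16), (16, 14, -5), (-5, 16, 13), (13, 10, -8)
cycles differ ⇒ inequivalent

no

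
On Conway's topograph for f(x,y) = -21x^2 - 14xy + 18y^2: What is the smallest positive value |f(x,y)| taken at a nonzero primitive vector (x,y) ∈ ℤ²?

descent: ρ → (18,14,-21)  [lands on river]
river: ρ → (-21,28,11)
river: ρ → (11,38,-6)
river: ρ → (-6,34,23)
river: ρ → (23,12,-17)
river: ρ → (-17,22,18)
closes: descent 1, river 6
min |a| on river = 6

6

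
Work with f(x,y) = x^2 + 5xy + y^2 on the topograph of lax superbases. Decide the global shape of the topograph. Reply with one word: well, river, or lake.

D = b²−4ac = 5² − 4·1·1 = 21
D > 0 non-square ⇒ indefinite ⇒ periodic river

river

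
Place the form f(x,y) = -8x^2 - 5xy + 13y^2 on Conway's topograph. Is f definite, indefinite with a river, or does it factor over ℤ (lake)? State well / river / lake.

D = b²−4ac = (-5)² − 4·(-8)·13 = 441
D = 21² is a perfect square ⇒ form factors over ℤ ⇒ lakes

lake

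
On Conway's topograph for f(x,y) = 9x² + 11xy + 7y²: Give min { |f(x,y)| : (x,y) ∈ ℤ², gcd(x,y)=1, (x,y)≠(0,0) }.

translate: b→-7 (≡11 mod 18), so (9,11,7)→(9,-7,5)
flip: (9,-7,5)→(5,7,9)
translate: b→-3 (≡7 mod 10), so (5,7,9)→(5,-3,7)
reduced (well bottom): (5,-3,7) with a≤c, −a<b≤a
well minimum = a = 5

5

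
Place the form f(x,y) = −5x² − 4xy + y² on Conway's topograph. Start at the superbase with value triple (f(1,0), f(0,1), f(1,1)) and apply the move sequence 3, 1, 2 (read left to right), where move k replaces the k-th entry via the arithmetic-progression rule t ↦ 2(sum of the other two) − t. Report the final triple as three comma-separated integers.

start (-5,1,-8) = (f(1,0),f(0,1),f(1,1))
replace slot 3: 2·((-5)+1) − (-8) = 0 → (-5,1,0)
replace slot 1: 2·(1+0) − (-5) = 7 → (7,1,0)
replace slot 2: 2·(7+0) − 1 = 13 → (7,13,0)

7,13,0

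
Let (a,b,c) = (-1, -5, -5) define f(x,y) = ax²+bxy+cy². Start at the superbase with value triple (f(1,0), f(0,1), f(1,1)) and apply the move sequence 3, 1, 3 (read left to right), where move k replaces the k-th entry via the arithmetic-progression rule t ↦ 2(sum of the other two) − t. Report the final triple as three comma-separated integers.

start (-1,-5,-11) = (f(1,0),f(0,1),f(1,1))
replace slot 3: 2·((-1)+(-5)) − (-11) = -1 → (-1,-5,-1)
replace slot 1: 2·((-5)+(-1)) − (-1) = -11 → (-11,-5,-1)
replace slot 3: 2·((-11)+(-5)) − (-1) = -31 → (-11,-5,-31)

-11,-5,-31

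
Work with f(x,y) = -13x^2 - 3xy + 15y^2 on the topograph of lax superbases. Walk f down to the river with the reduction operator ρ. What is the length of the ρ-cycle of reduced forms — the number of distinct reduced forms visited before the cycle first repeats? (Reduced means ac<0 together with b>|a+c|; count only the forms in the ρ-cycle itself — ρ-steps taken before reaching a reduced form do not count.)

D = 789, ⌊√D⌋ = 28
descent: ρ → (15,3,-13)  [lands on river]
river: ρ → (-13,23,5)
river: ρ → (5,27,-3)
river: ρ → (-3,27,5)
river: ρ → (5,23,-13)
river: ρ → (-13,3,15)
river: ρ → (15,27,-1)
river: ρ → (-1,27,15)
ρ-cycle length = 8 (tail of 1 descent step not counted)

8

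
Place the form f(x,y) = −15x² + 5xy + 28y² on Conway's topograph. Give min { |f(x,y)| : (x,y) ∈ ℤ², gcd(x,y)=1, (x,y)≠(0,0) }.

descent: ρ → (28,-5,-15)
descent: ρ → (-15,35,8)  [lands on river]
river: ρ → (8,29,-27)
river: ρ → (-27,25,10)
river: ρ → (10,35,-12)
river: ρ → (-12,37,7)
river: ρ → (7,33,-22)
river: ρ → (-22,11,18)
river: ρ → (18,25,-15)
closes: descent 2, river 8
min |a| on river = 7

7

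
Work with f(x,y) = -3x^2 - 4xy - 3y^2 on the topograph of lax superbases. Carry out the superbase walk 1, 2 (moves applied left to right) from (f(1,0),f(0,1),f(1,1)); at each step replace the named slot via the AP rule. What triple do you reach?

start (-3,-3,-10) = (f(1,0),f(0,1),f(1,1))
replace slot 1: 2·((-3)+(-10)) − (-3) = -23 → (-23,-3,-10)
replace slot 2: 2·((-23)+(-10)) − (-3) = -63 → (-23,-63,-10)

-23,-63,-10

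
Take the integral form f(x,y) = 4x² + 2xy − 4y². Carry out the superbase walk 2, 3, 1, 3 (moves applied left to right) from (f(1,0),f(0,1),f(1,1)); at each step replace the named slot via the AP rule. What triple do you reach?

start (4,-4,2) = (f(1,0),f(0,1),f(1,1))
replace slot 2: 2·(4+2) − (-4) = 16 → (4,16,2)
replace slot 3: 2·(4+16) − 2 = 38 → (4,16,38)
replace slot 1: 2·(16+38) − 4 = 104 → (104,16,38)
replace slot 3: 2·(104+16) − 38 = 202 → (104,16,202)

104,16,202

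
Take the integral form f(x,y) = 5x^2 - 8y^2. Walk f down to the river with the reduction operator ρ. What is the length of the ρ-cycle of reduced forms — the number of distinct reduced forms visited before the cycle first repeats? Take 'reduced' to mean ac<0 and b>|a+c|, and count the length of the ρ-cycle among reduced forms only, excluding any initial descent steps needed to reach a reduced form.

D = 160, ⌊√D⌋ = 12
descent: ρ → (-8,0,5)
descent: ρ → (5,10,-3)  [lands on river]
river: ρ → (-3,8,8)
river: ρ → (8,8,-3)
river: ρ → (-3,10,5)
ρ-cycle length = 4 (tail of 2 descent steps not counted)

4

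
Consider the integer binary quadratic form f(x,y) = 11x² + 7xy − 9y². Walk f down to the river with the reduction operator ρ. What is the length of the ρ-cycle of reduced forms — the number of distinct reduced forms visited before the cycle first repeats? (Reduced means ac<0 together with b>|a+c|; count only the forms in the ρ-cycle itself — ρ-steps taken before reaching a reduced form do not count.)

D = 445, ⌊√D⌋ = 21
river: ρ → (-9,11,9)
river: ρ → (9,7,-11)
river: ρ → (-11,15,5)
river: ρ → (5,15,-11)
river: ρ → (-11,7,9)
river: ρ → (9,11,-9)
river: ρ → (-9,7,11)
river: ρ → (11,15,-5)
river: ρ → (-5,15,11)
river: ρ → (11,7,-9)
ρ-cycle length = 10 (tail of 0 descent steps not counted)

10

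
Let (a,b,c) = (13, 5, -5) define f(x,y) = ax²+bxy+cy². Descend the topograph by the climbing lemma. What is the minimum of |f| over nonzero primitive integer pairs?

descent: ρ → (-5,15,3)  [lands on river]
river: ρ → (3,15,-5)
closes: descent 1, river 2
min |a| on river = 3

3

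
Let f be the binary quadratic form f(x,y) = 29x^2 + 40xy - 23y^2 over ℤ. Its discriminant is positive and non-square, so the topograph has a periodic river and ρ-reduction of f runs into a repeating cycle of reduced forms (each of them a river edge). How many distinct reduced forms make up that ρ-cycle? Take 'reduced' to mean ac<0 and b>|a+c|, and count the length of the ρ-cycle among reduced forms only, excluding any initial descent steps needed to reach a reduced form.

D = 4268, ⌊√D⌋ = 65
river: ρ → (-23,52,17)
river: ρ → (17,50,-26)
river: ρ → (-26,54,13)
river: ρ → (13,50,-34)
river: ρ → (-34,18,29)
river: ρ → (29,40,-23)
ρ-cycle length = 6 (tail of 0 descent steps not counted)

6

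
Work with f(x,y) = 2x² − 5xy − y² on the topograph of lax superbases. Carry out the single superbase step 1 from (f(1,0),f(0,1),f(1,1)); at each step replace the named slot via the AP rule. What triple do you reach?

start (2,-1,-4) = (f(1,0),f(0,1),f(1,1))
replace slot 1: 2·((-1)+(-4)) − 2 = -12 → (-12,-1,-4)

-12,-1,-4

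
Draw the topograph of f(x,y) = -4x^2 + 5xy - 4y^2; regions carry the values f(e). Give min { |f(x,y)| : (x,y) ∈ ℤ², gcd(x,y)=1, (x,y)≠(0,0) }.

translate: b→3 (≡-5 mod 8), so (4,-5,4)→(4,3,3)
flip: (4,3,3)→(3,-3,4)
translate: b→3 (≡-3 mod 6), so (3,-3,4)→(3,3,4)
reduced (well bottom): (3,3,4) with a≤c, −a<b≤a
well minimum |f| = |-3| = 3 (negative-definite)

3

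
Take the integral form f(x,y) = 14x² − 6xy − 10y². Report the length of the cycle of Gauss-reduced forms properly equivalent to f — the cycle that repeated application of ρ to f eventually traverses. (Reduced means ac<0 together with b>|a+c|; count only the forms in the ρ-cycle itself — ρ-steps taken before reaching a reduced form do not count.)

D = 596, ⌊√D⌋ = 24
descent: ρ → (-10,6,14)  [lands on river]
river: ρ → (14,22,-2)
river: ρ → (-2,22,14)
river: ρ → (14,6,-10)
river: ρ → (-10,14,10)
river: ρ → (10,6,-14)
river: ρ → (-14,22,2)
river: ρ → (2,22,-14)
river: ρ → (-14,6,10)
river: ρ → (10,14,-10)
ρ-cycle length = 10 (tail of 1 descent step not counted)

10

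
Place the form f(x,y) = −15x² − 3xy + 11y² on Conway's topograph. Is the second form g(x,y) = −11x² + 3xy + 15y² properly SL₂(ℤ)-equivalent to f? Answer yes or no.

D₁ = 669, D₂ = 669
river cycle of f (length 10): (11, 25, -1), (-1, 25, 11), (11, 19, -7), (-7, 23, 5), (5, 17, -19), (-19, 21, 3), (3, 21, -19), (-19, 17, 5), (5, 23, -7), (-7, 19, 11)
river cycle of g (length 10): (-11, 25, 1), (1, 25, -11), (-11, 19, 7), (7, 23, -5), (-5, 17, 19), (19, 21, -3), (-3, 21, 19), (19, 17, -5), (-5, 23, 7), (7, 19, -11)
cycles differ ⇒ inequivalent

no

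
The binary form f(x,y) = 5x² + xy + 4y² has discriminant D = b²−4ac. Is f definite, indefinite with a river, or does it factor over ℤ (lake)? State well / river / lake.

D = b²−4ac = 1² − 4·5·4 = -79
D < 0 ⇒ definite ⇒ every region one sign ⇒ single well

well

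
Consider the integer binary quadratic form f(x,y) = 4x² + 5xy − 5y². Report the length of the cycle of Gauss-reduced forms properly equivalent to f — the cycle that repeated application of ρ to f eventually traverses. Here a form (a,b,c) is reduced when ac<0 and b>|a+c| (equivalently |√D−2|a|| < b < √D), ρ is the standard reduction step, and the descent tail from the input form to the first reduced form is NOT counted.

D = 105, ⌊√D⌋ = 10
river: ρ → (-5,5,4)
river: ρ → (4,3,-6)
river: ρ → (-6,9,1)
river: ρ → (1,9,-6)
river: ρ → (-6,3,4)
river: ρ → (4,5,-5)
ρ-cycle length = 6 (tail of 0 descent steps not counted)

6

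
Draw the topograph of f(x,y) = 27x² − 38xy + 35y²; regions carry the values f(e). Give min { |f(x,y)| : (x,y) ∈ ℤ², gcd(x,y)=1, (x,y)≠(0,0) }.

translate: b→16 (≡-38 mod 54), so (27,-38,35)→(27,16,24)
flip: (27,16,24)→(24,-16,27)
reduced (well bottom): (24,-16,27) with a≤c, −a<b≤a
well minimum = a = 24

24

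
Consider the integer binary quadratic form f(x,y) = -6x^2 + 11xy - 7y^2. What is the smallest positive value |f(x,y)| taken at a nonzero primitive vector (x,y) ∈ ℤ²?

translate: b→1 (≡-11 mod 12), so (6,-11,7)→(6,1,2)
flip: (6,1,2)→(2,-1,6)
reduced (well bottom): (2,-1,6) with a≤c, −a<b≤a
well minimum |f| = |-2| = 2 (negative-definite)

2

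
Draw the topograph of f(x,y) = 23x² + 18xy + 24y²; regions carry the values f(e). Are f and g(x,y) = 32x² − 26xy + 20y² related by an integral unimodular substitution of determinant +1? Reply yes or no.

D₁ = -1884, D₂ = -1884
f: reduced (well bottom): (23,18,24) with a≤c, −a<b≤a
g: flip: (32,-26,20)→(20,26,32)
g: translate: b→-14 (≡26 mod 40), so (20,26,32)→(20,-14,26)
g: reduced (well bottom): (20,-14,26) with a≤c, −a<b≤a
reduced forms (23, 18, 24) vs (20, -14, 26) ⇒ inequivalent

no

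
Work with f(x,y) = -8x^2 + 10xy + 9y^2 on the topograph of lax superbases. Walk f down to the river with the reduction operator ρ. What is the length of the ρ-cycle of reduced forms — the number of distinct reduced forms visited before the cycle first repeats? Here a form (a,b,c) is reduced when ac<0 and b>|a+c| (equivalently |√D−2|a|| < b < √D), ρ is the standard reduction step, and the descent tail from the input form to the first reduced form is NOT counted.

D = 388, ⌊√D⌋ = 19
river: ρ → (9,8,-9)
river: ρ → (-9,10,8)
river: ρ → (8,6,-11)
river: ρ → (-11,16,3)
river: ρ → (3,14,-16)
river: ρ → (-16,18,1)
river: ρ → (1,18,-16)
river: ρ → (-16,14,3)
river: ρ → (3,16,-11)
river: ρ → (-11,6,8)
river: ρ → (8,10,-9)
river: ρ → (-9,8,9)
river: ρ → (9,10,-8)
river: ρ → (-8,6,11)
river: ρ → (11,16,-3)
river: ρ → (-3,14,16)
river: ρ → (16,18,-1)
river: ρ → (-1,18,16)
river: ρ → (16,14,-3)
river: ρ → (-3,16,11)
river: ρ → (11,6,-8)
river: ρ → (-8,10,9)
ρ-cycle length = 22 (tail of 0 descent steps not counted)

22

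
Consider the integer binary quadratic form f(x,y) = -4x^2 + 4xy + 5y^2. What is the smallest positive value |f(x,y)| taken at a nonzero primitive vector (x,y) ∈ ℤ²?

river: ρ → (5,6,-3)
river: ρ → (-3,6,5)
river: ρ → (5,4,-4)
river: ρ → (-4,4,5)
closes: descent 0, river 4
min |a| on river = 3

3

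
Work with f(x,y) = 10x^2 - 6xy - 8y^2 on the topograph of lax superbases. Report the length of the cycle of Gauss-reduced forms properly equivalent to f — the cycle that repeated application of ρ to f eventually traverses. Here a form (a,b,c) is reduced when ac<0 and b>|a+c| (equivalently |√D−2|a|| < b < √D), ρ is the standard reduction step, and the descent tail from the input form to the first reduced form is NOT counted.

D = 356, ⌊√D⌋ = 18
descent: ρ → (-8,6,10)  [lands on river]
river: ρ → (10,14,-4)
river: ρ → (-4,18,2)
river: ρ → (2,18,-4)
river: ρ → (-4,14,10)
river: ρ → (10,6,-8)
river: ρ → (-8,10,8)
river: ρ → (8,6,-10)
river: ρ → (-10,14,4)
river: ρ → (4,18,-2)
river: ρ → (-2,18,4)
river: ρ → (4,14,-10)
river: ρ → (-10,6,8)
river: ρ → (8,10,-8)
ρ-cycle length = 14 (tail of 1 descent step not counted)

14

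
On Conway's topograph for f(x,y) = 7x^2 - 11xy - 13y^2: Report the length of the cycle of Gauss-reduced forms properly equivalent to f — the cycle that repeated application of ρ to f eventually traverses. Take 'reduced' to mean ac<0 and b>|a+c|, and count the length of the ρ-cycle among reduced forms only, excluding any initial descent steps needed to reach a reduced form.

D = 485, ⌊√D⌋ = 22
descent: ρ → (-13,11,7)  [lands on river]
river: ρ → (7,17,-7)
river: ρ → (-7,11,13)
river: ρ → (13,15,-5)
river: ρ → (-5,15,13)
river: ρ → (13,11,-7)
river: ρ → (-7,17,7)
river: ρ → (7,11,-13)
river: ρ → (-13,15,5)
river: ρ → (5,15,-13)
ρ-cycle length = 10 (tail of 1 descent step not counted)

10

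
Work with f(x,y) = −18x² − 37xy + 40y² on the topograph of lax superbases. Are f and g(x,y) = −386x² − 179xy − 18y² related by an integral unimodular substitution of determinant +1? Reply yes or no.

D₁ = 4249, D₂ = 4249
river cycle of f (length 104): (40, 37, -18), (-18, 35, 42), (42, 49, -11), (-11, 61, 12), (12, 59, -16), (-16, 37, 45), (45, 53, -8), (-8, 59, 24), (24, 37, -30), (-30, 23, 31), … (94 more)
river cycle of g (length 104): (-18, 35, 42), (42, 49, -11), (-11, 61, 12), (12, 59, -16), (-16, 37, 45), (45, 53, -8), (-8, 59, 24), (24, 37, -30), (-30, 23, 31), (31, 39, -22), … (94 more)
cycles coincide ⇒ equivalent

yes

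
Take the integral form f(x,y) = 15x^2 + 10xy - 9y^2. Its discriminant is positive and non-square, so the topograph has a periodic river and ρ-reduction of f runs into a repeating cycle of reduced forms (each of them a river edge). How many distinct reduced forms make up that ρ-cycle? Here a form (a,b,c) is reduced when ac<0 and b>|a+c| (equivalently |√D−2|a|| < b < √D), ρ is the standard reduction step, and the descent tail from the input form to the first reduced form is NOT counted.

D = 640, ⌊√D⌋ = 25
river: ρ → (-9,8,16)
river: ρ → (16,24,-1)
river: ρ → (-1,24,16)
river: ρ → (16,8,-9)
river: ρ → (-9,10,15)
river: ρ → (15,20,-4)
river: ρ → (-4,20,15)
river: ρ → (15,10,-9)
ρ-cycle length = 8 (tail of 0 descent steps not counted)

8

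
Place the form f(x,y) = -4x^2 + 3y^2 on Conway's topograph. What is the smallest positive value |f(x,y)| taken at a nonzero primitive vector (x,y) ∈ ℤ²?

descent: ρ → (3,6,-1)  [lands on river]
river: ρ → (-1,6,3)
closes: descent 1, river 2
min |a| on river = 1

1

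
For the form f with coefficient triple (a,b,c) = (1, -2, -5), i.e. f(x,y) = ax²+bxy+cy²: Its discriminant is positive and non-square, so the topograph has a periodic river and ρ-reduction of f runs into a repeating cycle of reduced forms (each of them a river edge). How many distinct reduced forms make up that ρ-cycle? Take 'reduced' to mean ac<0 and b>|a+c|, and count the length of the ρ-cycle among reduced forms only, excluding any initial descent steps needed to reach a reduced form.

D = 24, ⌊√D⌋ = 4
descent: ρ → (-5,2,1)
descent: ρ → (1,4,-2)  [lands on river]
river: ρ → (-2,4,1)
ρ-cycle length = 2 (tail of 2 descent steps not counted)

2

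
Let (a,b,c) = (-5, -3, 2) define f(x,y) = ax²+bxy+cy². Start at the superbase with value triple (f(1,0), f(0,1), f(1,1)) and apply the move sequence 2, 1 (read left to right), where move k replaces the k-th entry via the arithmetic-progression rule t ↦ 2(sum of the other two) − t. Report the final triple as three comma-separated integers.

start (-5,2,-6) = (f(1,0),f(0,1),f(1,1))
replace slot 2: 2·((-5)+(-6)) − 2 = -24 → (-5,-24,-6)
replace slot 1: 2·((-24)+(-6)) − (-5) = -55 → (-55,-24,-6)

-55,-24,-6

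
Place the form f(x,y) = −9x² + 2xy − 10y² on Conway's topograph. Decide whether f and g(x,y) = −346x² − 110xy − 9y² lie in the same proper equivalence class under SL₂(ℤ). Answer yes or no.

D₁ = -356, D₂ = -356
f is negative-definite; reduce −f:
−f: reduced (well bottom): (9,-2,10) with a≤c, −a<b≤a
flip sign back: reduced form of f is (-9,2,-10)
g is negative-definite; reduce −g:
−g: flip: (346,110,9)→(9,-110,346)
−g: translate: b→-2 (≡-110 mod 18), so (9,-110,346)→(9,-2,10)
−g: reduced (well bottom): (9,-2,10) with a≤c, −a<b≤a
flip sign back: reduced form of g is (-9,2,-10)
reduced forms (-9, 2, -10) vs (-9, 2, -10) ⇒ equivalent

yes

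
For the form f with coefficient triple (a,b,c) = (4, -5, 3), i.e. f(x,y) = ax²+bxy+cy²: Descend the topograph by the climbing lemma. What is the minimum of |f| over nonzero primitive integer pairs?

translate: b→3 (≡-5 mod 8), so (4,-5,3)→(4,3,2)
flip: (4,3,2)→(2,-3,4)
translate: b→1 (≡-3 mod 4), so (2,-3,4)→(2,1,3)
reduced (well bottom): (2,1,3) with a≤c, −a<b≤a
well minimum = a = 2

2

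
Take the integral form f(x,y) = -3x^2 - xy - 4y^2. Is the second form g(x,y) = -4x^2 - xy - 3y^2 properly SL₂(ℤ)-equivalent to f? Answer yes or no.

D₁ = -47, D₂ = -47
f is negative-definite; reduce −f:
−f: reduced (well bottom): (3,1,4) with a≤c, −a<b≤a
flip sign back: reduced form of f is (-3,-1,-4)
g is negative-definite; reduce −g:
−g: flip: (4,1,3)→(3,-1,4)
−g: reduced (well bottom): (3,-1,4) with a≤c, −a<b≤a
flip sign back: reduced form of g is (-3,1,-4)
reduced forms (-3, -1, -4) vs (-3, 1, -4) ⇒ inequivalent

no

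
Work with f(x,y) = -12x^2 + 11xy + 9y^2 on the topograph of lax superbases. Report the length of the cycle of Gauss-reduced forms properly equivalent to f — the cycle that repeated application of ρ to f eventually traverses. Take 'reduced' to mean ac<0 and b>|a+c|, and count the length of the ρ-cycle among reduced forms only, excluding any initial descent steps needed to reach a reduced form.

D = 553, ⌊√D⌋ = 23
river: ρ → (9,7,-14)
river: ρ → (-14,21,2)
river: ρ → (2,23,-3)
river: ρ → (-3,19,16)
river: ρ → (16,13,-6)
river: ρ → (-6,23,1)
river: ρ → (1,23,-6)
river: ρ → (-6,13,16)
river: ρ → (16,19,-3)
river: ρ → (-3,23,2)
river: ρ → (2,21,-14)
river: ρ → (-14,7,9)
river: ρ → (9,11,-12)
river: ρ → (-12,13,8)
river: ρ → (8,19,-6)
river: ρ → (-6,17,11)
river: ρ → (11,5,-12)
river: ρ → (-12,19,4)
river: ρ → (4,21,-7)
river: ρ → (-7,21,4)
river: ρ → (4,19,-12)
river: ρ → (-12,5,11)
river: ρ → (11,17,-6)
river: ρ → (-6,19,8)
river: ρ → (8,13,-12)
river: ρ → (-12,11,9)
ρ-cycle length = 26 (tail of 0 descent steps not counted)

26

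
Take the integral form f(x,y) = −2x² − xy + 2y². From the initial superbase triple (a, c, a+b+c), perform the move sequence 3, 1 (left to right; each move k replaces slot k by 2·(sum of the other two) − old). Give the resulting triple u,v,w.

start (-2,2,-1) = (f(1,0),f(0,1),f(1,1))
replace slot 3: 2·((-2)+2) − (-1) = 1 → (-2,2,1)
replace slot 1: 2·(2+1) − (-2) = 8 → (8,2,1)

8,2,1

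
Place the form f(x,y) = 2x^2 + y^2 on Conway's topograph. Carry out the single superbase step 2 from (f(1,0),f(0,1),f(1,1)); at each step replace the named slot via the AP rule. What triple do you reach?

start (2,1,3) = (f(1,0),f(0,1),f(1,1))
replace slot 2: 2·(2+3) − 1 = 9 → (2,9,3)

2,9,3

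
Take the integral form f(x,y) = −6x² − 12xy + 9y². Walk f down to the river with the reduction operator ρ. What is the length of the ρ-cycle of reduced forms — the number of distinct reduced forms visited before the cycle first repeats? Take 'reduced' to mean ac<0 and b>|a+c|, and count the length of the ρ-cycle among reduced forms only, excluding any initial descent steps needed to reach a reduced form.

D = 360, ⌊√D⌋ = 18
descent: ρ → (9,12,-6)  [lands on river]
river: ρ → (-6,12,9)
river: ρ → (9,6,-9)
river: ρ → (-9,12,6)
river: ρ → (6,12,-9)
river: ρ → (-9,6,9)
ρ-cycle length = 6 (tail of 1 descent step not counted)

6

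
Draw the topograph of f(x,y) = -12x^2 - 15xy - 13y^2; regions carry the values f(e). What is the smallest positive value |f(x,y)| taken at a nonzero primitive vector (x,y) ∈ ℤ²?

translate: b→-9 (≡15 mod 24), so (12,15,13)→(12,-9,10)
flip: (12,-9,10)→(10,9,12)
reduced (well bottom): (10,9,12) with a≤c, −a<b≤a
well minimum |f| = |-10| = 10 (negative-definite)

10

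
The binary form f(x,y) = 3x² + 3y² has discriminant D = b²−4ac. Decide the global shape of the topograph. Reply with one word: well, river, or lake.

D = b²−4ac = 0² − 4·3·3 = -36
D < 0 ⇒ definite ⇒ every region one sign ⇒ single well

well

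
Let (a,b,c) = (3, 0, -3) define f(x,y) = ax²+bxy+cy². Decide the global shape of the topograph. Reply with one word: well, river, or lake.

D = b²−4ac = 0² − 4·3·(-3) = 36
D = 6² is a perfect square ⇒ form factors over ℤ ⇒ lakes

lake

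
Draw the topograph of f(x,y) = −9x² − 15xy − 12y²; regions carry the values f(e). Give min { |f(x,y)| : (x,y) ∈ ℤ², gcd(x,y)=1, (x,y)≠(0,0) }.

translate: b→-3 (≡15 mod 18), so (9,15,12)→(9,-3,6)
flip: (9,-3,6)→(6,3,9)
reduced (well bottom): (6,3,9) with a≤c, −a<b≤a
well minimum |f| = |-6| = 6 (negative-definite)

6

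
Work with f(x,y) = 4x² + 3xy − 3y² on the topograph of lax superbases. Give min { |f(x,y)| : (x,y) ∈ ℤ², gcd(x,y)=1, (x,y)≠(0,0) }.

river: ρ → (-3,3,4)
river: ρ → (4,5,-2)
river: ρ → (-2,7,1)
river: ρ → (1,7,-2)
river: ρ → (-2,5,4)
river: ρ → (4,3,-3)
closes: descent 0, river 6
min |a| on river = 1

1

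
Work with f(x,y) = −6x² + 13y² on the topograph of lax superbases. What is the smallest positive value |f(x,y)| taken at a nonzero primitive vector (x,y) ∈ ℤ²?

descent: ρ → (13,0,-6)
descent: ρ → (-6,12,7)  [lands on river]
river: ρ → (7,16,-2)
river: ρ → (-2,16,7)
river: ρ → (7,12,-6)
closes: descent 2, river 4
min |a| on river = 2

2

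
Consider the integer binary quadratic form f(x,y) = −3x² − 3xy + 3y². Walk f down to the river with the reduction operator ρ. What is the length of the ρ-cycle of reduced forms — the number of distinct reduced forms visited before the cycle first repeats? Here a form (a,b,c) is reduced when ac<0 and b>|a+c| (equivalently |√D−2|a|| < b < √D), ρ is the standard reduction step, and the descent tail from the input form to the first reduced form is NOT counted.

D = 45, ⌊√D⌋ = 6
descent: ρ → (3,3,-3)  [lands on river]
river: ρ → (-3,3,3)
ρ-cycle length = 2 (tail of 1 descent step not counted)

2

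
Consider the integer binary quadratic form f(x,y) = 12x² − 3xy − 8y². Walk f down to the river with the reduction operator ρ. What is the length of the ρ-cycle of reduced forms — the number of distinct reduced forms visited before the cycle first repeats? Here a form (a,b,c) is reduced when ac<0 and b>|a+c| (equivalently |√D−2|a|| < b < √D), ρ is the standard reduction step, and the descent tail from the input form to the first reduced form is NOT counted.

D = 393, ⌊√D⌋ = 19
descent: ρ → (-8,19,1)  [lands on river]
river: ρ → (1,19,-8)
river: ρ → (-8,13,7)
river: ρ → (7,15,-6)
river: ρ → (-6,9,13)
river: ρ → (13,17,-2)
river: ρ → (-2,19,4)
river: ρ → (4,13,-14)
river: ρ → (-14,15,3)
river: ρ → (3,15,-14)
river: ρ → (-14,13,4)
river: ρ → (4,19,-2)
river: ρ → (-2,17,13)
river: ρ → (13,9,-6)
river: ρ → (-6,15,7)
river: ρ → (7,13,-8)
ρ-cycle length = 16 (tail of 1 descent step not counted)

16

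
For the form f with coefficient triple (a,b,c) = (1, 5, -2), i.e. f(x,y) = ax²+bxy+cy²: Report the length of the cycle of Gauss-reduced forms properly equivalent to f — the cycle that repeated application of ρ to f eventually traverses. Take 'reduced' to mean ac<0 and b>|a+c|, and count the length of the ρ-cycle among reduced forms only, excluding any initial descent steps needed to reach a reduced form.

D = 33, ⌊√D⌋ = 5
river: ρ → (-2,3,3)
river: ρ → (3,3,-2)
river: ρ → (-2,5,1)
river: ρ → (1,5,-2)
ρ-cycle length = 4 (tail of 0 descent steps not counted)

4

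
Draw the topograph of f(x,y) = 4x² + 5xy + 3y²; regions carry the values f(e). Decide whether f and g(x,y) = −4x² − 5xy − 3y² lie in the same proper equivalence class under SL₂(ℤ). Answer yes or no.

D₁ = -23, D₂ = -23
f: translate: b→-3 (≡5 mod 8), so (4,5,3)→(4,-3,2)
f: flip: (4,-3,2)→(2,3,4)
f: translate: b→-1 (≡3 mod 4), so (2,3,4)→(2,-1,3)
f: reduced (well bottom): (2,-1,3) with a≤c, −a<b≤a
g is negative-definite; reduce −g:
−g: translate: b→-3 (≡5 mod 8), so (4,5,3)→(4,-3,2)
−g: flip: (4,-3,2)→(2,3,4)
−g: translate: b→-1 (≡3 mod 4), so (2,3,4)→(2,-1,3)
−g: reduced (well bottom): (2,-1,3) with a≤c, −a<b≤a
flip sign back: reduced form of g is (-2,1,-3)
reduced forms (2, -1, 3) vs (-2, 1, -3) ⇒ inequivalent

no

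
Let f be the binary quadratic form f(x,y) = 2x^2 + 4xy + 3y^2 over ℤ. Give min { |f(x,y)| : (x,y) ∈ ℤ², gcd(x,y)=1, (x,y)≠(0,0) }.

translate: b→0 (≡4 mod 4), so (2,4,3)→(2,0,1)
flip: (2,0,1)→(1,0,2)
reduced (well bottom): (1,0,2) with a≤c, −a<b≤a
well minimum = a = 1

1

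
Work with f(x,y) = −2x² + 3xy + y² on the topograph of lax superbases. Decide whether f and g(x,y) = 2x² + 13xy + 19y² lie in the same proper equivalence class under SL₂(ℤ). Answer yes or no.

D₁ = 17, D₂ = 17
river cycle of f (length 6): (1, 3, -2), (-2, 1, 2), (2, 3, -1), (-1, 3, 2), (2, 1, -2), (-2, 3, 1)
river cycle of g (length 6): (2, 1, -2), (-2, 3, 1), (1, 3, -2), (-2, 1, 2), (2, 3, -1), (-1, 3, 2)
cycles coincide ⇒ equivalent

yes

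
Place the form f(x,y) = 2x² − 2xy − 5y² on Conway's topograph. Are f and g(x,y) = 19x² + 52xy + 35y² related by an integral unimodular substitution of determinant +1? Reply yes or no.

D₁ = 44, D₂ = 44
river cycle of f (length 2): (2, 6, -1), (-1, 6, 2)
river cycle of g (length 2): (2, 6, -1), (-1, 6, 2)
cycles coincide ⇒ equivalent

yes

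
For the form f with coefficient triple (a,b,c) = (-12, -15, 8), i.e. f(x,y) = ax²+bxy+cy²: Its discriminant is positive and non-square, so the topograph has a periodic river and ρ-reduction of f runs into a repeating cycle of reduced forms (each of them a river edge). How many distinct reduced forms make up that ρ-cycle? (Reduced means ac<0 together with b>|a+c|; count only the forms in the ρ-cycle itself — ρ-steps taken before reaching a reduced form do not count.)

D = 609, ⌊√D⌋ = 24
descent: ρ → (8,15,-12)  [lands on river]
river: ρ → (-12,9,11)
river: ρ → (11,13,-10)
river: ρ → (-10,7,14)
river: ρ → (14,21,-3)
river: ρ → (-3,21,14)
river: ρ → (14,7,-10)
river: ρ → (-10,13,11)
river: ρ → (11,9,-12)
river: ρ → (-12,15,8)
river: ρ → (8,17,-10)
river: ρ → (-10,23,2)
river: ρ → (2,21,-21)
river: ρ → (-21,21,2)
river: ρ → (2,23,-10)
river: ρ → (-10,17,8)
ρ-cycle length = 16 (tail of 1 descent step not counted)

16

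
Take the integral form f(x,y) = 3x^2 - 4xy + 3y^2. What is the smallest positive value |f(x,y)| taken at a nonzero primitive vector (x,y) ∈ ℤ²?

translate: b→2 (≡-4 mod 6), so (3,-4,3)→(3,2,2)
flip: (3,2,2)→(2,-2,3)
translate: b→2 (≡-2 mod 4), so (2,-2,3)→(2,2,3)
reduced (well bottom): (2,2,3) with a≤c, −a<b≤a
well minimum = a = 2

2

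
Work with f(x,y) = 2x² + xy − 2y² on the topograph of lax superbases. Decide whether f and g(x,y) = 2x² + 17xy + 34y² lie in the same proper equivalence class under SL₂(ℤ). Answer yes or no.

D₁ = 17, D₂ = 17
river cycle of f (length 6): (-2, 3, 1), (1, 3, -2), (-2, 1, 2), (2, 3, -1), (-1, 3, 2), (2, 1, -2)
river cycle of g (length 6): (2, 1, -2), (-2, 3, 1), (1, 3, -2), (-2, 1, 2), (2, 3, -1), (-1, 3, 2)
cycles coincide ⇒ equivalent

yes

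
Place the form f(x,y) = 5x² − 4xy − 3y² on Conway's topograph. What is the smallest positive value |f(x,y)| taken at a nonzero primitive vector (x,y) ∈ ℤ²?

descent: ρ → (-3,4,5)  [lands on river]
river: ρ → (5,6,-2)
river: ρ → (-2,6,5)
river: ρ → (5,4,-3)
river: ρ → (-3,8,1)
river: ρ → (1,8,-3)
closes: descent 1, river 6
min |a| on river = 1

1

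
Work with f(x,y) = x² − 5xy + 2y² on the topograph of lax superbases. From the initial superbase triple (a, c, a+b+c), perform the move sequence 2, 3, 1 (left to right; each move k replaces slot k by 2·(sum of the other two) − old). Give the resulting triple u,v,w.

start (1,2,-2) = (f(1,0),f(0,1),f(1,1))
replace slot 2: 2·(1+(-2)) − 2 = -4 → (1,-4,-2)
replace slot 3: 2·(1+(-4)) − (-2) = -4 → (1,-4,-4)
replace slot 1: 2·((-4)+(-4)) − 1 = -17 → (-17,-4,-4)

-17,-4,-4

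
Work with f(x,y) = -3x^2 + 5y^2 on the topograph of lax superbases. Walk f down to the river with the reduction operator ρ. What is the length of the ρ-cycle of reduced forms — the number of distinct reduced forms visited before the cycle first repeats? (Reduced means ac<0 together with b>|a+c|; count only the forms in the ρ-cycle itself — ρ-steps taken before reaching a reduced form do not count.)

D = 60, ⌊√D⌋ = 7
descent: ρ → (5,0,-3)
descent: ρ → (-3,6,2)  [lands on river]
river: ρ → (2,6,-3)
ρ-cycle length = 2 (tail of 2 descent steps not counted)

2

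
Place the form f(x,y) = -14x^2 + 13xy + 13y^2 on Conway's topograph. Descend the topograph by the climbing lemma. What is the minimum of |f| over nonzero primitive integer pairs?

river: ρ → (13,13,-14)
river: ρ → (-14,15,12)
river: ρ → (12,9,-17)
river: ρ → (-17,25,4)
river: ρ → (4,23,-23)
river: ρ → (-23,23,4)
river: ρ → (4,25,-17)
river: ρ → (-17,9,12)
river: ρ → (12,15,-14)
river: ρ → (-14,13,13)
closes: descent 0, river 10
min |a| on river = 4

4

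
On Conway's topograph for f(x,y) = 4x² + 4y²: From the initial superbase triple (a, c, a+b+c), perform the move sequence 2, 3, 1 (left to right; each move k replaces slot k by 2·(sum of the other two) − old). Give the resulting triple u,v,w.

start (4,4,8) = (f(1,0),f(0,1),f(1,1))
replace slot 2: 2·(4+8) − 4 = 20 → (4,20,8)
replace slot 3: 2·(4+20) − 8 = 40 → (4,20,40)
replace slot 1: 2·(20+40) − 4 = 116 → (116,20,40)

116,20,40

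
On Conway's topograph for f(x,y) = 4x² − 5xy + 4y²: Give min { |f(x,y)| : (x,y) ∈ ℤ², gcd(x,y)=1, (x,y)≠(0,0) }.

translate: b→3 (≡-5 mod 8), so (4,-5,4)→(4,3,3)
flip: (4,3,3)→(3,-3,4)
translate: b→3 (≡-3 mod 6), so (3,-3,4)→(3,3,4)
reduced (well bottom): (3,3,4) with a≤c, −a<b≤a
well minimum = a = 3

3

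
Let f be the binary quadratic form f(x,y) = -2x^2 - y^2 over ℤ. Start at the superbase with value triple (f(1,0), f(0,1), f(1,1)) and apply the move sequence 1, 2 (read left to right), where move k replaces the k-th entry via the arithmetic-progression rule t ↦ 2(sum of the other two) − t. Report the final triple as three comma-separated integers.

start (-2,-1,-3) = (f(1,0),f(0,1),f(1,1))
replace slot 1: 2·((-1)+(-3)) − (-2) = -6 → (-6,-1,-3)
replace slot 2: 2·((-6)+(-3)) − (-1) = -17 → (-6,-17,-3)

-6,-17,-3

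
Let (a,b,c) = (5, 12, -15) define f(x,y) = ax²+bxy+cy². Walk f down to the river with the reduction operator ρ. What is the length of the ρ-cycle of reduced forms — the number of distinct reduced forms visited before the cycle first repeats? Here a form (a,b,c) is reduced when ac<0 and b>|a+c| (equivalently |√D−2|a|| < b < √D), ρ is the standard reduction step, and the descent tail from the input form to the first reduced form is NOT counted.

D = 444, ⌊√D⌋ = 21
river: ρ → (-15,18,2)
river: ρ → (2,18,-15)
river: ρ → (-15,12,5)
river: ρ → (5,18,-6)
river: ρ → (-6,18,5)
river: ρ → (5,12,-15)
ρ-cycle length = 6 (tail of 0 descent steps not counted)

6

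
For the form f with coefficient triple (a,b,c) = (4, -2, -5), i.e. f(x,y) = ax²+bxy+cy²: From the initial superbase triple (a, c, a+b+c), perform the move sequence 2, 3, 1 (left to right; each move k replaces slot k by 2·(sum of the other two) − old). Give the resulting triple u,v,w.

start (4,-5,-3) = (f(1,0),f(0,1),f(1,1))
replace slot 2: 2·(4+(-3)) − (-5) = 7 → (4,7,-3)
replace slot 3: 2·(4+7) − (-3) = 25 → (4,7,25)
replace slot 1: 2·(7+25) − 4 = 60 → (60,7,25)

60,7,25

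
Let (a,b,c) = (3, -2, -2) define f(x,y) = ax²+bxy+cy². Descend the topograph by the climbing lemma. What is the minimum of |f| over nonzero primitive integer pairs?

descent: ρ → (-2,2,3)  [lands on river]
river: ρ → (3,4,-1)
river: ρ → (-1,4,3)
river: ρ → (3,2,-2)
closes: descent 1, river 4
min |a| on river = 1

1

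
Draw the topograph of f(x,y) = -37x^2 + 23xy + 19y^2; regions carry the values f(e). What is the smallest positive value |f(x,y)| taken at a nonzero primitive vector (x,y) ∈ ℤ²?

river: ρ → (19,53,-7)
river: ρ → (-7,45,47)
river: ρ → (47,49,-5)
river: ρ → (-5,51,37)
river: ρ → (37,23,-19)
river: ρ → (-19,53,7)
river: ρ → (7,45,-47)
river: ρ → (-47,49,5)
river: ρ → (5,51,-37)
river: ρ → (-37,23,19)
closes: descent 0, river 10
min |a| on river = 5

5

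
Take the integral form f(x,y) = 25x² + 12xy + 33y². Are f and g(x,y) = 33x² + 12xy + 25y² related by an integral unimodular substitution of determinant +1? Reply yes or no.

D₁ = -3156, D₂ = -3156
f: reduced (well bottom): (25,12,33) with a≤c, −a<b≤a
g: flip: (33,12,25)→(25,-12,33)
g: reduced (well bottom): (25,-12,33) with a≤c, −a<b≤a
reduced forms (25, 12, 33) vs (25, -12, 33) ⇒ inequivalent

no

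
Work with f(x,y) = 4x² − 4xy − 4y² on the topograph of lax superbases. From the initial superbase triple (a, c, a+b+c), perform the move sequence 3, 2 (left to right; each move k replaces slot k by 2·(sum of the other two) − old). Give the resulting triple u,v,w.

start (4,-4,-4) = (f(1,0),f(0,1),f(1,1))
replace slot 3: 2·(4+(-4)) − (-4) = 4 → (4,-4,4)
replace slot 2: 2·(4+4) − (-4) = 20 → (4,20,4)

4,20,4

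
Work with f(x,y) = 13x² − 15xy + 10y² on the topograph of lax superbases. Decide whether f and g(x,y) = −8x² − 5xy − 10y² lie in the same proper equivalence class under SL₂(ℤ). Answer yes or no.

D₁ = -295, D₂ = -295
f: translate: b→11 (≡-15 mod 26), so (13,-15,10)→(13,11,8)
f: flip: (13,11,8)→(8,-11,13)
f: translate: b→5 (≡-11 mod 16), so (8,-11,13)→(8,5,10)
f: reduced (well bottom): (8,5,10) with a≤c, −a<b≤a
g is negative-definite; reduce −g:
−g: reduced (well bottom): (8,5,10) with a≤c, −a<b≤a
flip sign back: reduced form of g is (-8,-5,-10)
reduced forms (8, 5, 10) vs (-8, -5, -10) ⇒ inequivalent

no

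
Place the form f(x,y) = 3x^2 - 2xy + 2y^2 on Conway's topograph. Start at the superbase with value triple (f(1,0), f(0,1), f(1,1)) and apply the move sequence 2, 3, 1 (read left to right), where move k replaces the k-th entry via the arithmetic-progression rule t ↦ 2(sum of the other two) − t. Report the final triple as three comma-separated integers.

start (3,2,3) = (f(1,0),f(0,1),f(1,1))
replace slot 2: 2·(3+3) − 2 = 10 → (3,10,3)
replace slot 3: 2·(3+10) − 3 = 23 → (3,10,23)
replace slot 1: 2·(10+23) − 3 = 63 → (63,10,23)

63,10,23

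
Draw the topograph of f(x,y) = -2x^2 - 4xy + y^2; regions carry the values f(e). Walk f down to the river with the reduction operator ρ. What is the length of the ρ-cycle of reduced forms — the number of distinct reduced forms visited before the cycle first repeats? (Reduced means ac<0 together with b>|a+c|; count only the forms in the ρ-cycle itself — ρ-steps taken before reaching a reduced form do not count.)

D = 24, ⌊√D⌋ = 4
descent: ρ → (1,4,-2)  [lands on river]
river: ρ → (-2,4,1)
ρ-cycle length = 2 (tail of 1 descent step not counted)

2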